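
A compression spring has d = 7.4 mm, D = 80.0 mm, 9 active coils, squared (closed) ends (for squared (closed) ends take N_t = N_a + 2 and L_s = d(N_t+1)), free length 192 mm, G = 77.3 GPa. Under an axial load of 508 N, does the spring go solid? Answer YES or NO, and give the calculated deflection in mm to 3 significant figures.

k = Gd⁴/(8D³N_a) = (77.3×10³)(7.4⁴)/(8·80.0³·9) = 6.2879 N/mm
N_t = 11; L_s = 7.4·12 = 88.8 mm; δ_solid = L₀ − L_s = 192 − 88.8 = 103.2 mm
δ = F/k = 508/6.2879 = 80.79 mm
δ < δ_solid → spring does not go solid

NO, δ = 80.8 mm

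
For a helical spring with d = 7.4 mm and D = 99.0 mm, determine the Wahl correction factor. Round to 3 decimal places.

C = D/d = 99.0/7.4 = 13.3784
K_W = (4C−1)/(4C−4) + 0.615/C = 52.514/49.514 + 0.0460 = 1.1066

1.107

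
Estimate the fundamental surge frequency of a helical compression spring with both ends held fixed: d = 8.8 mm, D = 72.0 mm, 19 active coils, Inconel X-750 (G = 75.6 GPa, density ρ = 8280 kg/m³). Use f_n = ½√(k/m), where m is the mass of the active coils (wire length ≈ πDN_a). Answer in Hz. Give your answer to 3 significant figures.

30.4 Hz

k = Gd⁴/(8D³N_a) = (75.6×10³)(8.8⁴)/(8·72.0³·19) = 7.9912 N/mm = 7991.2 N/m
Wire length L = πDN_a = π·72.0·19 = 4297.7 mm
m = ρ·(πd²/4)·L = 8280 × 60.821×10⁻⁶ m² × 4.2977 m = 2.1643 kg
f_n = ½√(k/m) = 0.5·√(7991.2/2.1643) = 0.5·√(3692.2) = 30.382 Hz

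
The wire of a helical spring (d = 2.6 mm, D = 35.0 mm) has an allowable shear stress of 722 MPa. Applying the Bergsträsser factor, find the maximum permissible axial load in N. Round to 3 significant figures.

C = D/d = 35.0/2.6 = 13.4615
K_B = (4C+2)/(4C−3) = 55.846/50.846 = 1.0983
τ_max = K·8FD/(πd³) → F_max = τ_allow·πd³/(8DK)
F_max = 722·π·2.6³/(8·35.0·1.0983) = 39866/307.53 = 129.63 N

130 N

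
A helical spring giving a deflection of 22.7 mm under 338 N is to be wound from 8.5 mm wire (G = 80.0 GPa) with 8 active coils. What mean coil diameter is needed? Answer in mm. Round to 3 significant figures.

76.0 mm

Required rate k = F/δ = 338/22.7 = 14.89 N/mm
D = (Gd⁴/(8N_a·k))^(1/3) = (80.0×10³·8.5⁴/(8·8·14.89))^(1/3)
  = (438223)^(1/3) = 75.9565 mm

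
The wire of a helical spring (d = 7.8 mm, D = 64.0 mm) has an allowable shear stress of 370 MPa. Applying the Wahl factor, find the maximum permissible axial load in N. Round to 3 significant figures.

914 N

C = D/d = 64.0/7.8 = 8.2051
K_W = (4C−1)/(4C−4) + 0.615/C = 31.821/28.821 + 0.0750 = 1.1790
τ_max = K·8FD/(πd³) → F_max = τ_allow·πd³/(8DK)
F_max = 370·π·7.8³/(8·64.0·1.1790) = 5.5161e+05/603.67 = 913.77 N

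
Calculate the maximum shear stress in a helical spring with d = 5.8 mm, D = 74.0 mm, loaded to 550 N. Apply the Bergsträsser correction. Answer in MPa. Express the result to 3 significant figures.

Spring index C = D/d = 74.0/5.8 = 12.7586
K_B = (4C+2)/(4C−3) = 53.034/48.034 = 1.1041
τ₀ = 8FD/(πd³) = 8·550·74.0/(π·5.8³) = 325600/612.96 = 531.19 MPa
τ_max = K·τ₀ = 1.1041 × 531.19 = 586.48 MPa

586 MPa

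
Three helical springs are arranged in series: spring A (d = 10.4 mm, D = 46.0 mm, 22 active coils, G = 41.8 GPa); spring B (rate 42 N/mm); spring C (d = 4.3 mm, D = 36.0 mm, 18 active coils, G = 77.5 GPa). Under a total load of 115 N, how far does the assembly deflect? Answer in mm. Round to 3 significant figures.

k_A = Gd⁴/(8D³N_a) = (41.8×10³)(10.4⁴)/(8·46.0³·22) = 28.545 N/mm
k_C = Gd⁴/(8D³N_a) = (77.5×10³)(4.3⁴)/(8·36.0³·18) = 3.9437 N/mm
Series: 1/k_eq = 1/28.545 + 1/42 + 1/3.9437 = 0.31241; k_eq = 3.2009 N/mm
δ = F/k_eq = 115/3.2009 = 35.927 mm

35.9 mm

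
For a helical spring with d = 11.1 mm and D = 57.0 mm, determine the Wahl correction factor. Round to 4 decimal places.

1.3011

C = D/d = 57.0/11.1 = 5.1351
K_W = (4C−1)/(4C−4) + 0.615/C = 19.541/16.541 + 0.1198 = 1.3011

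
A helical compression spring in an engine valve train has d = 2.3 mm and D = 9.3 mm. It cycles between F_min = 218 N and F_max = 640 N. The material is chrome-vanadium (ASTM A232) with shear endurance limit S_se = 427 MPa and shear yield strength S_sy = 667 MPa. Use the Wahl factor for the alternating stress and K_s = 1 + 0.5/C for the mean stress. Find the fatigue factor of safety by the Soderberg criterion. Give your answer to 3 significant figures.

0.363

C = D/d = 9.3/2.3 = 4.0435; K_W = (4C−1)/(4C−4)+0.615/C = 1.3985; K_s = 1+0.5/C = 1.1237
F_a = (F_max−F_min)/2 = 211 N; F_m = (F_max+F_min)/2 = 429 N
τ_a = K_W·8F_aD/(πd³) = 1.3985 × 410.7 = 574.37 MPa
τ_m = K_s·8F_mD/(πd³) = 1.1237 × 835.02 = 938.28 MPa
Soderberg: 1/n_f = τ_a/S_se + τ_m/S_sy = 574.37/427 + 938.28/667 = 1.34513 + 1.40671 = 2.7518
n_f = 1/2.7518 = 0.3634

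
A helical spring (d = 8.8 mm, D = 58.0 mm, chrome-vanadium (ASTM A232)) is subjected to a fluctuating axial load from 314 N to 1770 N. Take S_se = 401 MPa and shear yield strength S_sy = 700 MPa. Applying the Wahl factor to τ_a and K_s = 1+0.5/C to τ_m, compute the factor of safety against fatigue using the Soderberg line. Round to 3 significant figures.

1.20

C = D/d = 58.0/8.8 = 6.5909; K_W = (4C−1)/(4C−4)+0.615/C = 1.2275; K_s = 1+0.5/C = 1.0759
F_a = (F_max−F_min)/2 = 728 N; F_m = (F_max+F_min)/2 = 1042 N
τ_a = K_W·8F_aD/(πd³) = 1.2275 × 157.78 = 193.67 MPa
τ_m = K_s·8F_mD/(πd³) = 1.0759 × 225.83 = 242.97 MPa
Soderberg: 1/n_f = τ_a/S_se + τ_m/S_sy = 193.67/401 + 242.97/700 = 0.48296 + 0.34709 = 0.83006
n_f = 1/0.83006 = 1.205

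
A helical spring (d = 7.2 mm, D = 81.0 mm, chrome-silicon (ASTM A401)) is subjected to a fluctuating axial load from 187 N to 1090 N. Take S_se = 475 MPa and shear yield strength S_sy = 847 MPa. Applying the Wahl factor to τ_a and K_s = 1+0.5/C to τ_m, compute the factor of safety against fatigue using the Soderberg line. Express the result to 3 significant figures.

C = D/d = 81.0/7.2 = 11.2500; K_W = (4C−1)/(4C−4)+0.615/C = 1.1278; K_s = 1+0.5/C = 1.0444
F_a = (F_max−F_min)/2 = 451.5 N; F_m = (F_max+F_min)/2 = 638.5 N
τ_a = K_W·8F_aD/(πd³) = 1.1278 × 249.51 = 281.41 MPa
τ_m = K_s·8F_mD/(πd³) = 1.0444 × 352.85 = 368.53 MPa
Soderberg: 1/n_f = τ_a/S_se + τ_m/S_sy = 281.41/475 + 368.53/847 = 0.59243 + 0.43510 = 1.0275
n_f = 1/1.0275 = 0.9732

0.973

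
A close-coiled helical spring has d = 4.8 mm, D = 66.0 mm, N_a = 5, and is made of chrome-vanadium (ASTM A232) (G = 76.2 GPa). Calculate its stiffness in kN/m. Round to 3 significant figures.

k = Gd⁴/(8D³N_a) = (76.2×10³ × 4.8⁴) / (8 × 66.0³ × 5)
  = 4.04501e+07 / 1.14998e+07 = 3.5175 N/mm

3.52 kN/m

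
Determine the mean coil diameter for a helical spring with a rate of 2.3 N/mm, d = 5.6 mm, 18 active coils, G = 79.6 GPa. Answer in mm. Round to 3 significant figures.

61.8 mm

D = (Gd⁴/(8N_a·k))^(1/3) = (79.6×10³·5.6⁴/(8·18·2.3))^(1/3)
  = (236360)^(1/3) = 61.8289 mm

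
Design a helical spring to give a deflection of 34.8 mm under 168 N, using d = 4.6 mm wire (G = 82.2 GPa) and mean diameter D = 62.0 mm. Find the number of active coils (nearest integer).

Required rate k = F/δ = 168/34.8 = 4.8276 N/mm
N_a = Gd⁴/(8D³k) = (82.2×10³ × 4.6⁴)/(8 × 62.0³ × 4.8276)
    = 3.68047e+07 / 9.20439e+06 = 3.999 → 4 coils

4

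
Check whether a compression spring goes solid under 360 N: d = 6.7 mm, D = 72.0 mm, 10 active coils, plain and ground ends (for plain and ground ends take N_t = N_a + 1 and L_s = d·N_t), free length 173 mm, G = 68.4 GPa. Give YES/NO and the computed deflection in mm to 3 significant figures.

NO, δ = 78.0 mm

k = Gd⁴/(8D³N_a) = (68.4×10³)(6.7⁴)/(8·72.0³·10) = 4.616 N/mm
N_t = 11; L_s = 6.7·11 = 73.7 mm; δ_solid = L₀ − L_s = 173 − 73.7 = 99.3 mm
δ = F/k = 360/4.616 = 77.989 mm
δ < δ_solid → spring does not go solid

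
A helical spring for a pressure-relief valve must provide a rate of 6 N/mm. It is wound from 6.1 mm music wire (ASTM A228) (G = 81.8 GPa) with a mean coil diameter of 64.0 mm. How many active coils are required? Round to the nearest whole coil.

9

N_a = Gd⁴/(8D³k) = (81.8×10³ × 6.1⁴)/(8 × 64.0³ × 6)
    = 1.13259e+08 / 1.25829e+07 = 9.001 → 9 coils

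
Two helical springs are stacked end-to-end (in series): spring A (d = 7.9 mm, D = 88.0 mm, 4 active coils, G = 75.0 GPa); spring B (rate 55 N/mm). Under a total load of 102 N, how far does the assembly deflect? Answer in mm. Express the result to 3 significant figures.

k_A = Gd⁴/(8D³N_a) = (75.0×10³)(7.9⁴)/(8·88.0³·4) = 13.396 N/mm
Series: 1/k_eq = 1/13.396 + 1/55 = 0.092832; k_eq = 10.772 N/mm
δ = F/k_eq = 102/10.772 = 9.4688 mm

9.47 mm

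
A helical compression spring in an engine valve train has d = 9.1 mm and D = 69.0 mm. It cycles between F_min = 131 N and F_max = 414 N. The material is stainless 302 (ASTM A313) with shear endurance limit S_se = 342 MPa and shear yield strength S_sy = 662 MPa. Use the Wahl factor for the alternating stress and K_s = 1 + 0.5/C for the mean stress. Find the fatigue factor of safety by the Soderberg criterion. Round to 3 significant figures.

C = D/d = 69.0/9.1 = 7.5824; K_W = (4C−1)/(4C−4)+0.615/C = 1.1950; K_s = 1+0.5/C = 1.0659
F_a = (F_max−F_min)/2 = 141.5 N; F_m = (F_max+F_min)/2 = 272.5 N
τ_a = K_W·8F_aD/(πd³) = 1.1950 × 32.993 = 39.428 MPa
τ_m = K_s·8F_mD/(πd³) = 1.0659 × 63.538 = 67.728 MPa
Soderberg: 1/n_f = τ_a/S_se + τ_m/S_sy = 39.428/342 + 67.728/662 = 0.11529 + 0.10231 = 0.21759
n_f = 1/0.21759 = 4.596

4.60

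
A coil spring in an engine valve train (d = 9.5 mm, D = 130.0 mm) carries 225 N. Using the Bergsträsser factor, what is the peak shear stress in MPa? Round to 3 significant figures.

95.3 MPa

Spring index C = D/d = 130.0/9.5 = 13.6842
K_B = (4C+2)/(4C−3) = 56.737/51.737 = 1.0966
τ₀ = 8FD/(πd³) = 8·225·130.0/(π·9.5³) = 234000/2693.5 = 86.875 MPa
τ_max = K·τ₀ = 1.0966 × 86.875 = 95.271 MPa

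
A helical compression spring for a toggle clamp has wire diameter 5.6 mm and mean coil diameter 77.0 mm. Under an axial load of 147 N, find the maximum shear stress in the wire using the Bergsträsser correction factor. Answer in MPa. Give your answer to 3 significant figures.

Spring index C = D/d = 77.0/5.6 = 13.7500
K_B = (4C+2)/(4C−3) = 57.000/52.000 = 1.0962
τ₀ = 8FD/(πd³) = 8·147·77.0/(π·5.6³) = 90552/551.71 = 164.13 MPa
τ_max = K·τ₀ = 1.0962 × 164.13 = 179.91 MPa

180 MPa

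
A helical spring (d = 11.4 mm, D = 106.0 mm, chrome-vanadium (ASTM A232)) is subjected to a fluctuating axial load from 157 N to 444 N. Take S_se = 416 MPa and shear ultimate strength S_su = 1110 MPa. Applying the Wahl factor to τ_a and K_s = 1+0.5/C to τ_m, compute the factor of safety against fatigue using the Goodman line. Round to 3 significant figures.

C = D/d = 106.0/11.4 = 9.2982; K_W = (4C−1)/(4C−4)+0.615/C = 1.1565; K_s = 1+0.5/C = 1.0538
F_a = (F_max−F_min)/2 = 143.5 N; F_m = (F_max+F_min)/2 = 300.5 N
τ_a = K_W·8F_aD/(πd³) = 1.1565 × 26.145 = 30.237 MPa
τ_m = K_s·8F_mD/(πd³) = 1.0538 × 54.749 = 57.693 MPa
Goodman: 1/n_f = τ_a/S_se + τ_m/S_su = 30.237/416 + 57.693/1110 = 0.07268 + 0.05198 = 0.12466
n_f = 1/0.12466 = 8.022

8.02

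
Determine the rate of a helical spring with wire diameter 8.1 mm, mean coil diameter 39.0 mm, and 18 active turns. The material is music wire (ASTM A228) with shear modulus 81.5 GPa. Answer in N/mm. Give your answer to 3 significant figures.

k = Gd⁴/(8D³N_a) = (81.5×10³ × 8.1⁴) / (8 × 39.0³ × 18)
  = 3.50831e+08 / 8.54194e+06 = 41.072 N/mm

41.1 N/mm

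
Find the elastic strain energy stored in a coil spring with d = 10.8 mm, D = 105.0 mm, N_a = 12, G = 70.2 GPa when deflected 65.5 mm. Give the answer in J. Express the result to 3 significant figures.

18.4 J

k = Gd⁴/(8D³N_a) = (70.2×10³)(10.8⁴)/(8·105.0³·12) = 8.594 N/mm
U = ½kδ² = 0.5 × 8.594 × 65.5² = 18435 N·mm = 18.435 J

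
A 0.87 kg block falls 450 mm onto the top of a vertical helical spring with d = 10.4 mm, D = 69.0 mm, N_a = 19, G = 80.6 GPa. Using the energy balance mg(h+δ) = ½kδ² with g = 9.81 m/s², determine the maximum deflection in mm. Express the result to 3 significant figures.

k = Gd⁴/(8D³N_a) = (80.6×10³)(10.4⁴)/(8·69.0³·19) = 18.883 N/mm
W = mg = 0.87 × 9.81 = 8.5347 N
½kδ² − Wδ − Wh = 0 → δ = (W + √(W² + 2kWh))/k
δ = (8.5347 + √(72.841 + 145047))/18.883 = (8.5347 + 380.95)/18.883 = 20.626 mm

20.6 mm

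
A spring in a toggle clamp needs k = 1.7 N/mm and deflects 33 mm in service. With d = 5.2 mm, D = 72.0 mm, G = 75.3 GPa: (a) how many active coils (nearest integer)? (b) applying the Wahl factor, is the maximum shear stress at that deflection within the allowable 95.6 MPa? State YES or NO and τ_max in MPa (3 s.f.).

N_a = Gd⁴/(8D³k) = (75.3×10³)(5.2⁴)/(8·72.0³·1.7) = 10.85 → N_a = 11
Actual rate k = Gd⁴/(8D³·11) = 1.6762 N/mm
Working load F = kδ = 1.6762·33 = 55.315 N
C = 72.0/5.2 = 13.8462; K_W = (4C−1)/(4C−4)+0.615/C = 1.1028
τ_max = K_W·8FD/(πd³) = 1.1028·72.128 = 79.543 MPa
τ_max ≤ 95.6 MPa → acceptable

(a) 11 coils; (b) YES, τ_max = 79.5 MPa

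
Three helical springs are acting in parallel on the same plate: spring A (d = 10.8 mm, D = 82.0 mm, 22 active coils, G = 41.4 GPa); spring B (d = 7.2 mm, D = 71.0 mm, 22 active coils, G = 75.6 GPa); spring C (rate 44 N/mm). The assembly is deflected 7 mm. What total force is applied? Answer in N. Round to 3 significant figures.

k_A = Gd⁴/(8D³N_a) = (41.4×10³)(10.8⁴)/(8·82.0³·22) = 5.8042 N/mm
k_B = Gd⁴/(8D³N_a) = (75.6×10³)(7.2⁴)/(8·71.0³·22) = 3.2253 N/mm
Parallel: k_eq = 5.8042 + 3.2253 + 44 = 53.029 N/mm
F = k_eq·δ = 53.029·7 = 371.21 N

371 N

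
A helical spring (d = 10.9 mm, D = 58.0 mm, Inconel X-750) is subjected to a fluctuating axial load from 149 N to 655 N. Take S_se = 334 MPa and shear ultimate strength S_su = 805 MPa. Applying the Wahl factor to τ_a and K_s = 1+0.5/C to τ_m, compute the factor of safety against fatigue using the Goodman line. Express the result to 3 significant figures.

C = D/d = 58.0/10.9 = 5.3211; K_W = (4C−1)/(4C−4)+0.615/C = 1.2891; K_s = 1+0.5/C = 1.0940
F_a = (F_max−F_min)/2 = 253 N; F_m = (F_max+F_min)/2 = 402 N
τ_a = K_W·8F_aD/(πd³) = 1.2891 × 28.854 = 37.197 MPa
τ_m = K_s·8F_mD/(πd³) = 1.0940 × 45.847 = 50.155 MPa
Goodman: 1/n_f = τ_a/S_se + τ_m/S_su = 37.197/334 + 50.155/805 = 0.11137 + 0.06230 = 0.17367
n_f = 1/0.17367 = 5.758

5.76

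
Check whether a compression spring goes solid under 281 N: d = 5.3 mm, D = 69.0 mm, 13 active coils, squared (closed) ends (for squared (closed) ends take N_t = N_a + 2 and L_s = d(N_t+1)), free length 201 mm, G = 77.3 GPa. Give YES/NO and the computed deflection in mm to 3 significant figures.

k = Gd⁴/(8D³N_a) = (77.3×10³)(5.3⁴)/(8·69.0³·13) = 1.7853 N/mm
N_t = 15; L_s = 5.3·16 = 84.8 mm; δ_solid = L₀ − L_s = 201 − 84.8 = 116.2 mm
δ = F/k = 281/1.7853 = 157.4 mm
δ ≥ δ_solid → spring goes solid

YES, δ = 157 mm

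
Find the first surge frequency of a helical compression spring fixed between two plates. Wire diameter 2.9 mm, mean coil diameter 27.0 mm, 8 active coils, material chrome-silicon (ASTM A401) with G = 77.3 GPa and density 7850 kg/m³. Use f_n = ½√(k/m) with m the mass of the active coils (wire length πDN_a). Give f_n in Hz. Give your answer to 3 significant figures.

k = Gd⁴/(8D³N_a) = (77.3×10³)(2.9⁴)/(8·27.0³·8) = 4.3401 N/mm = 4340.1 N/m
Wire length L = πDN_a = π·27.0·8 = 678.58 mm
m = ρ·(πd²/4)·L = 7850 × 6.6052×10⁻⁶ m² × 0.67858 m = 0.035185 kg
f_n = ½√(k/m) = 0.5·√(4340.1/0.035185) = 0.5·√(1.2335e+05) = 175.61 Hz

176 Hz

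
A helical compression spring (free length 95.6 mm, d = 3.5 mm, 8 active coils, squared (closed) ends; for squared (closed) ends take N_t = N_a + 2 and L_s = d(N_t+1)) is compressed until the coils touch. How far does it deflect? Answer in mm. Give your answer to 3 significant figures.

57.1 mm

N_t = 10; L_s = 3.5·11 = 38.5 mm
δ_solid = L₀ − L_s = 95.6 − 38.5 = 57.1 mm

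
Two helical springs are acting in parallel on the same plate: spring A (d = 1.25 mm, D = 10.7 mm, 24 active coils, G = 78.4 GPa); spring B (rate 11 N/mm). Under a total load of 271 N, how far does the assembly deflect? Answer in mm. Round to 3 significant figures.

22.9 mm

k_A = Gd⁴/(8D³N_a) = (78.4×10³)(1.25⁴)/(8·10.7³·24) = 0.81377 N/mm
Parallel: k_eq = 0.81377 + 11 = 11.814 N/mm
δ = F/k_eq = 271/11.814 = 22.939 mm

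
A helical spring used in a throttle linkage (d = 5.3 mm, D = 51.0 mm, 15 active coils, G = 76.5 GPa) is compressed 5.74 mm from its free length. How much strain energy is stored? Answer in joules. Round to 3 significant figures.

0.0625 J

k = Gd⁴/(8D³N_a) = (76.5×10³)(5.3⁴)/(8·51.0³·15) = 3.792 N/mm
U = ½kδ² = 0.5 × 3.792 × 5.74² = 62.469 N·mm = 0.062469 J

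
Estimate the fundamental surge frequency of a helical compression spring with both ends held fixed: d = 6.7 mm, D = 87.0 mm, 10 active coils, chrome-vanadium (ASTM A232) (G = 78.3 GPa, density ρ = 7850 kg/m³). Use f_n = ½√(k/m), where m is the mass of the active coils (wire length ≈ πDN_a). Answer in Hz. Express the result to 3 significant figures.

31.5 Hz

k = Gd⁴/(8D³N_a) = (78.3×10³)(6.7⁴)/(8·87.0³·10) = 2.9951 N/mm = 2995.1 N/m
Wire length L = πDN_a = π·87.0·10 = 2733.2 mm
m = ρ·(πd²/4)·L = 7850 × 35.257×10⁻⁶ m² × 2.7332 m = 0.75645 kg
f_n = ½√(k/m) = 0.5·√(2995.1/0.75645) = 0.5·√(3959.5) = 31.462 Hz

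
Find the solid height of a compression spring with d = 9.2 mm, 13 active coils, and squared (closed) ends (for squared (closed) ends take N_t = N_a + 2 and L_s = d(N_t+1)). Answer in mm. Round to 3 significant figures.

squared (closed) ends: N_t = N_a + 2 = 13 + 2 = 15
L_s = d·(N_t+1) = 9.2 × 16 = 147.2 mm

147 mm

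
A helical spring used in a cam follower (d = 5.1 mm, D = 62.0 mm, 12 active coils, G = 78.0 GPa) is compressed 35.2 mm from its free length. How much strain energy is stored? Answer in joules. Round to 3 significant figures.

k = Gd⁴/(8D³N_a) = (78.0×10³)(5.1⁴)/(8·62.0³·12) = 2.3064 N/mm
U = ½kδ² = 0.5 × 2.3064 × 35.2² = 1428.8 N·mm = 1.4288 J

1.43 J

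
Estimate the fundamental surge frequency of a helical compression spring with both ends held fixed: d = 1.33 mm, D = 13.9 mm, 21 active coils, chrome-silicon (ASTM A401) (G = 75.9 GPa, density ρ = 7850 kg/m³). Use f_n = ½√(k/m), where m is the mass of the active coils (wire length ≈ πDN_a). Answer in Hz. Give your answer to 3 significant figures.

k = Gd⁴/(8D³N_a) = (75.9×10³)(1.33⁴)/(8·13.9³·21) = 0.52637 N/mm = 526.37 N/m
Wire length L = πDN_a = π·13.9·21 = 917.03 mm
m = ρ·(πd²/4)·L = 7850 × 1.3893×10⁻⁶ m² × 0.91703 m = 0.010001 kg
f_n = ½√(k/m) = 0.5·√(526.37/0.010001) = 0.5·√(52632) = 114.71 Hz

115 Hz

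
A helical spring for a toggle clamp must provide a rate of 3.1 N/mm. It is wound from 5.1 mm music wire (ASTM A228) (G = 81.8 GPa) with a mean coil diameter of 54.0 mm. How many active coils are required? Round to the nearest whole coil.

14

N_a = Gd⁴/(8D³k) = (81.8×10³ × 5.1⁴)/(8 × 54.0³ × 3.1)
    = 5.53393e+07 / 3.90511e+06 = 14.17 → 14 coils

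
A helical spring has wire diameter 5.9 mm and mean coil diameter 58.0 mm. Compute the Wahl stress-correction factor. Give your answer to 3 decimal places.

1.147

C = D/d = 58.0/5.9 = 9.8305
K_W = (4C−1)/(4C−4) + 0.615/C = 38.322/35.322 + 0.0626 = 1.1475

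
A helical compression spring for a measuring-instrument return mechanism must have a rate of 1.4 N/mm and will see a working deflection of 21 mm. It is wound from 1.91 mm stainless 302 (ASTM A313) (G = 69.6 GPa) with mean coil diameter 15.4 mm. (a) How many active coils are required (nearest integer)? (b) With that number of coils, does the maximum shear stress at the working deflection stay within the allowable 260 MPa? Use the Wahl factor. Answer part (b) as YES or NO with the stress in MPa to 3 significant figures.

N_a = Gd⁴/(8D³k) = (69.6×10³)(1.91⁴)/(8·15.4³·1.4) = 22.64 → N_a = 23
Actual rate k = Gd⁴/(8D³·23) = 1.3784 N/mm
Working load F = kδ = 1.3784·21 = 28.946 N
C = 15.4/1.91 = 8.0628; K_W = (4C−1)/(4C−4)+0.615/C = 1.1825
τ_max = K_W·8FD/(πd³) = 1.1825·162.91 = 192.63 MPa
τ_max ≤ 260 MPa → acceptable

(a) 23 coils; (b) YES, τ_max = 193 MPa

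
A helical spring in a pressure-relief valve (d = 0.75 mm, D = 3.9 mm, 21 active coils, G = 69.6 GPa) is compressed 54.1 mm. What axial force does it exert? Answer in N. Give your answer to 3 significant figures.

120 N

k = Gd⁴/(8D³N_a) = (69.6×10³)(0.75⁴)/(8·3.9³·21) = 2.2098 N/mm
F = k·δ = 2.2098 × 54.1 = 119.55 N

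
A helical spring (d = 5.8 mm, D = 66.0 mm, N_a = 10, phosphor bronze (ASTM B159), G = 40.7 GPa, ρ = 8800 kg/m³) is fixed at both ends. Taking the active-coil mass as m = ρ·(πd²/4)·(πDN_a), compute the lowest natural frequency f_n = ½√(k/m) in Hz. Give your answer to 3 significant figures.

k = Gd⁴/(8D³N_a) = (40.7×10³)(5.8⁴)/(8·66.0³·10) = 2.0026 N/mm = 2002.6 N/m
Wire length L = πDN_a = π·66.0·10 = 2073.5 mm
m = ρ·(πd²/4)·L = 8800 × 26.421×10⁻⁶ m² × 2.0735 m = 0.48208 kg
f_n = ½√(k/m) = 0.5·√(2002.6/0.48208) = 0.5·√(4154) = 32.226 Hz

32.2 Hz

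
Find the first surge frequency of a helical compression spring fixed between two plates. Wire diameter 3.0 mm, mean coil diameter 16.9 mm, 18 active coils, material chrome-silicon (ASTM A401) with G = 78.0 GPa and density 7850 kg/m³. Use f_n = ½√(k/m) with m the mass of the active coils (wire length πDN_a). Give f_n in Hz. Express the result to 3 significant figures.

207 Hz

k = Gd⁴/(8D³N_a) = (78.0×10³)(3.0⁴)/(8·16.9³·18) = 9.0899 N/mm = 9089.9 N/m
Wire length L = πDN_a = π·16.9·18 = 955.67 mm
m = ρ·(πd²/4)·L = 7850 × 7.0686×10⁻⁶ m² × 0.95567 m = 0.053029 kg
f_n = ½√(k/m) = 0.5·√(9089.9/0.053029) = 0.5·√(1.7141e+05) = 207.01 Hz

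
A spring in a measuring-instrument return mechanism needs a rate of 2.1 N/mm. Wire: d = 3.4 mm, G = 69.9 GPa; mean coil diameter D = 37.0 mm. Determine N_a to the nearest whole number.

11

N_a = Gd⁴/(8D³k) = (69.9×10³ × 3.4⁴)/(8 × 37.0³ × 2.1)
    = 9.34099e+06 / 850970 = 10.98 → 11 coils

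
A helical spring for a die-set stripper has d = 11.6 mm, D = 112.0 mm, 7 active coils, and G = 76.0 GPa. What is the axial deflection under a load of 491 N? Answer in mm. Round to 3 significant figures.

28.1 mm

k = Gd⁴/(8D³N_a) = (76.0×10³)(11.6⁴)/(8·112.0³·7) = 17.491 N/mm
δ = F/k = 491 / 17.491 = 28.072 mm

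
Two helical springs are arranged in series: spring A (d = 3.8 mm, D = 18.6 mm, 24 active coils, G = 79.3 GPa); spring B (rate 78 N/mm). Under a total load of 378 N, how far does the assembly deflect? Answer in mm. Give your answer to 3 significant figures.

k_A = Gd⁴/(8D³N_a) = (79.3×10³)(3.8⁴)/(8·18.6³·24) = 13.383 N/mm
Series: 1/k_eq = 1/13.383 + 1/78 = 0.08754; k_eq = 11.423 N/mm
δ = F/k_eq = 378/11.423 = 33.09 mm

33.1 mm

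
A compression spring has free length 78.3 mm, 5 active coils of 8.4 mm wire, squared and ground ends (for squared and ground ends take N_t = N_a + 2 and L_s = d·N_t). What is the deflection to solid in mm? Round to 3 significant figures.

19.5 mm

N_t = 7; L_s = 8.4·7 = 58.8 mm
δ_solid = L₀ − L_s = 78.3 − 58.8 = 19.5 mm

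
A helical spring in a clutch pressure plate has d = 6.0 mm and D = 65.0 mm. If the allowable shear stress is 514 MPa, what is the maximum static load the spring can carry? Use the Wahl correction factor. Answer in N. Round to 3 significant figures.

C = D/d = 65.0/6.0 = 10.8333
K_W = (4C−1)/(4C−4) + 0.615/C = 42.333/39.333 + 0.0568 = 1.1330
τ_max = K·8FD/(πd³) → F_max = τ_allow·πd³/(8DK)
F_max = 514·π·6.0³/(8·65.0·1.1330) = 3.4879e+05/589.18 = 591.99 N

592 N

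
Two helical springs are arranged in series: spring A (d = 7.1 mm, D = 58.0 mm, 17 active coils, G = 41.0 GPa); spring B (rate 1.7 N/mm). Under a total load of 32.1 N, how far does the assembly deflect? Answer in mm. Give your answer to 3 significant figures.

k_A = Gd⁴/(8D³N_a) = (41.0×10³)(7.1⁴)/(8·58.0³·17) = 3.9264 N/mm
Series: 1/k_eq = 1/3.9264 + 1/1.7 = 0.84292; k_eq = 1.1863 N/mm
δ = F/k_eq = 32.1/1.1863 = 27.058 mm

27.1 mm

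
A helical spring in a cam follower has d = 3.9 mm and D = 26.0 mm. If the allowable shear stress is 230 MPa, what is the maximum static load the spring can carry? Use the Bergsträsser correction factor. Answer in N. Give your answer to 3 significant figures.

170 N

C = D/d = 26.0/3.9 = 6.6667
K_B = (4C+2)/(4C−3) = 28.667/23.667 = 1.2113
τ_max = K·8FD/(πd³) → F_max = τ_allow·πd³/(8DK)
F_max = 230·π·3.9³/(8·26.0·1.2113) = 42862/251.94 = 170.12 N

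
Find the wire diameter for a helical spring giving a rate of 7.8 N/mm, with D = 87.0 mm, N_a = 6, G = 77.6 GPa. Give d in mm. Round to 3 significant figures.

d = (8D³N_a·k / G)^(1/4) = (8·87.0³·6·7.8 / (77.6×10³))^0.25
  = (3177.1)^0.25 = 7.5077 mm

7.51 mm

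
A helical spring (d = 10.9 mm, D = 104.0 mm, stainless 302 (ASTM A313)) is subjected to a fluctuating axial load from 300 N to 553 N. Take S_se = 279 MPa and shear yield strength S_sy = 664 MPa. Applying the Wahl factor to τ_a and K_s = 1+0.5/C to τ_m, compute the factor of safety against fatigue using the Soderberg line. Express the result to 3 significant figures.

C = D/d = 104.0/10.9 = 9.5413; K_W = (4C−1)/(4C−4)+0.615/C = 1.1523; K_s = 1+0.5/C = 1.0524
F_a = (F_max−F_min)/2 = 126.5 N; F_m = (F_max+F_min)/2 = 426.5 N
τ_a = K_W·8F_aD/(πd³) = 1.1523 × 25.869 = 29.808 MPa
τ_m = K_s·8F_mD/(πd³) = 1.0524 × 87.219 = 91.79 MPa
Soderberg: 1/n_f = τ_a/S_se + τ_m/S_sy = 29.808/279 + 91.79/664 = 0.10684 + 0.13824 = 0.24508
n_f = 1/0.24508 = 4.08

4.08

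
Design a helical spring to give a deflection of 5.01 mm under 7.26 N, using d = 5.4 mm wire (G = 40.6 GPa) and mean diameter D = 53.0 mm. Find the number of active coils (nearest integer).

Required rate k = F/δ = 7.26/5.01 = 1.4491 N/mm
N_a = Gd⁴/(8D³k) = (40.6×10³ × 5.4⁴)/(8 × 53.0³ × 1.4491)
    = 3.45224e+07 / 1.7259e+06 = 20 → 20 coils

20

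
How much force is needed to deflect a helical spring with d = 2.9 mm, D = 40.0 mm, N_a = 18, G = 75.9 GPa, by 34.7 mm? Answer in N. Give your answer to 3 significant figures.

20.2 N

k = Gd⁴/(8D³N_a) = (75.9×10³)(2.9⁴)/(8·40.0³·18) = 0.58249 N/mm
F = k·δ = 0.58249 × 34.7 = 20.213 N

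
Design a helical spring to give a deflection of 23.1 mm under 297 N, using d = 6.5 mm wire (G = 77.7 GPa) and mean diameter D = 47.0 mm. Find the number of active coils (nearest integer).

Required rate k = F/δ = 297/23.1 = 12.857 N/mm
N_a = Gd⁴/(8D³k) = (77.7×10³ × 6.5⁴)/(8 × 47.0³ × 12.857)
    = 1.38699e+08 / 1.06789e+07 = 12.99 → 13 coils

13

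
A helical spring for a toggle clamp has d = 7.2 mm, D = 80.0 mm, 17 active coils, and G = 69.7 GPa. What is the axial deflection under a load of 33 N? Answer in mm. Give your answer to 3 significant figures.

12.3 mm

k = Gd⁴/(8D³N_a) = (69.7×10³)(7.2⁴)/(8·80.0³·17) = 2.69 N/mm
δ = F/k = 33 / 2.69 = 12.268 mm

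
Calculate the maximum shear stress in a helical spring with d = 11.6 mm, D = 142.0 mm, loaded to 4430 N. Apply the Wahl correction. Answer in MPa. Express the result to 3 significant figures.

1150 MPa

Spring index C = D/d = 142.0/11.6 = 12.2414
K_W = (4C−1)/(4C−4) + 0.615/C = 47.966/44.966 + 0.0502 = 1.1170
τ₀ = 8FD/(πd³) = 8·4430·142.0/(π·11.6³) = 5.03248e+06/4903.7 = 1026.3 MPa
τ_max = K·τ₀ = 1.1170 × 1026.3 = 1146.3 MPa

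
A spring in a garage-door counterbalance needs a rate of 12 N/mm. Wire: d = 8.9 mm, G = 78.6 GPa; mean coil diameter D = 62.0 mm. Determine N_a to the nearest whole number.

22

N_a = Gd⁴/(8D³k) = (78.6×10³ × 8.9⁴)/(8 × 62.0³ × 12)
    = 4.93154e+08 / 2.28795e+07 = 21.55 → 22 coils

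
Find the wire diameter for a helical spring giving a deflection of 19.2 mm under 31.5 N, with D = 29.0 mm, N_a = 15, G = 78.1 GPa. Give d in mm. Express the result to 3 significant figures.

2.80 mm

Required rate k = F/δ = 31.5/19.2 = 1.6406 N/mm
d = (8D³N_a·k / G)^(1/4) = (8·29.0³·15·1.6406 / (78.1×10³))^0.25
  = (61.48)^0.25 = 2.8002 mm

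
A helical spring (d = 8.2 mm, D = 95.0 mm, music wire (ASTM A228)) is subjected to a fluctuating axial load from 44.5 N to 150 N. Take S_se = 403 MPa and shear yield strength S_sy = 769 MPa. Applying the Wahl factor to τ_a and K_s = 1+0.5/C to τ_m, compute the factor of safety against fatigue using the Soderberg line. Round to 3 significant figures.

C = D/d = 95.0/8.2 = 11.5854; K_W = (4C−1)/(4C−4)+0.615/C = 1.1239; K_s = 1+0.5/C = 1.0432
F_a = (F_max−F_min)/2 = 52.75 N; F_m = (F_max+F_min)/2 = 97.25 N
τ_a = K_W·8F_aD/(πd³) = 1.1239 × 23.144 = 26.013 MPa
τ_m = K_s·8F_mD/(πd³) = 1.0432 × 42.669 = 44.51 MPa
Soderberg: 1/n_f = τ_a/S_se + τ_m/S_sy = 26.013/403 + 44.51/769 = 0.06455 + 0.05788 = 0.12243
n_f = 1/0.12243 = 8.168

8.17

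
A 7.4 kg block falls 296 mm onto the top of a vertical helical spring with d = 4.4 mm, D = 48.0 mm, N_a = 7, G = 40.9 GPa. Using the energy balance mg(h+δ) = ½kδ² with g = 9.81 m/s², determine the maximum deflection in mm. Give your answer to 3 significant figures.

164 mm

k = Gd⁴/(8D³N_a) = (40.9×10³)(4.4⁴)/(8·48.0³·7) = 2.4753 N/mm
W = mg = 7.4 × 9.81 = 72.594 N
½kδ² − Wδ − Wh = 0 → δ = (W + √(W² + 2kWh))/k
δ = (72.594 + √(5269.9 + 106376))/2.4753 = (72.594 + 334.13)/2.4753 = 164.32 mm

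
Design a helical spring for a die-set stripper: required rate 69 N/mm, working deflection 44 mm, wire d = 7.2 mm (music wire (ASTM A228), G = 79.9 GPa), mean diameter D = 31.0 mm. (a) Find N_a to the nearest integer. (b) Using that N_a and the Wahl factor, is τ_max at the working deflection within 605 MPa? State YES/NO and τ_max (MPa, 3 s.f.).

(a) 13 coils; (b) NO, τ_max = 883 MPa

N_a = Gd⁴/(8D³k) = (79.9×10³)(7.2⁴)/(8·31.0³·69) = 13.06 → N_a = 13
Actual rate k = Gd⁴/(8D³·13) = 69.304 N/mm
Working load F = kδ = 69.304·44 = 3049.4 N
C = 31.0/7.2 = 4.3056; K_W = (4C−1)/(4C−4)+0.615/C = 1.3697
τ_max = K_W·8FD/(πd³) = 1.3697·644.93 = 883.39 MPa
τ_max > 605 MPa → exceeds allowable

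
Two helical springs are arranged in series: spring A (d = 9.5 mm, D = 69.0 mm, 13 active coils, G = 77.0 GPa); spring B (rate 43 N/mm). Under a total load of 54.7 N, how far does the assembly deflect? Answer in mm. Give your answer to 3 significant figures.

4.25 mm

k_A = Gd⁴/(8D³N_a) = (77.0×10³)(9.5⁴)/(8·69.0³·13) = 18.357 N/mm
Series: 1/k_eq = 1/18.357 + 1/43 = 0.077731; k_eq = 12.865 N/mm
δ = F/k_eq = 54.7/12.865 = 4.2519 mm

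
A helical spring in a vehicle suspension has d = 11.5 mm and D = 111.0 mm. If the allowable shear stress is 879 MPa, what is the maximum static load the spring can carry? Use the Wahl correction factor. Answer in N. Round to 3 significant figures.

C = D/d = 111.0/11.5 = 9.6522
K_W = (4C−1)/(4C−4) + 0.615/C = 37.609/34.609 + 0.0637 = 1.1504
τ_max = K·8FD/(πd³) → F_max = τ_allow·πd³/(8DK)
F_max = 879·π·11.5³/(8·111.0·1.1504) = 4.1998e+06/1021.6 = 4111.2 N

4110 N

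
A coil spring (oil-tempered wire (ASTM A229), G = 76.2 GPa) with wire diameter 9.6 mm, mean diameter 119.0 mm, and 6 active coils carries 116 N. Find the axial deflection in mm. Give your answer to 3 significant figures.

k = Gd⁴/(8D³N_a) = (76.2×10³)(9.6⁴)/(8·119.0³·6) = 8.0012 N/mm
δ = F/k = 116 / 8.0012 = 14.498 mm

14.5 mm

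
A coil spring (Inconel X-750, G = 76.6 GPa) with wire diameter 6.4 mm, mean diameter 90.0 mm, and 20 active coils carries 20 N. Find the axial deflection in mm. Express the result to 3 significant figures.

k = Gd⁴/(8D³N_a) = (76.6×10³)(6.4⁴)/(8·90.0³·20) = 1.1018 N/mm
δ = F/k = 20 / 1.1018 = 18.152 mm

18.2 mm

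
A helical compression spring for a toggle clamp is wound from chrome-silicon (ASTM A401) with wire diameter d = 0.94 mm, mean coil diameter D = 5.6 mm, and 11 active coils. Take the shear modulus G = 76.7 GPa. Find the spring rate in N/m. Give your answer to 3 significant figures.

k = Gd⁴/(8D³N_a) = (76.7×10³ × 0.94⁴) / (8 × 5.6³ × 11)
  = 59883.4 / 15454.2 = 3.8749 N/mm = 3874.9 N/m

3870 N/m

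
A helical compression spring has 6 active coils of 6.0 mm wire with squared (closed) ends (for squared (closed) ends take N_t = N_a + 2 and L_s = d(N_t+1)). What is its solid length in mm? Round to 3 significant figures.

squared (closed) ends: N_t = N_a + 2 = 6 + 2 = 8
L_s = d·(N_t+1) = 6.0 × 9 = 54 mm

54.0 mm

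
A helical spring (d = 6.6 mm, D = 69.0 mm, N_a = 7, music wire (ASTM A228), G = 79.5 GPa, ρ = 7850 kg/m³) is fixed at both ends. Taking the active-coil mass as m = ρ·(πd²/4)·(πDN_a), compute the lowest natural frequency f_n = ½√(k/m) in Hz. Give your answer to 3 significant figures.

k = Gd⁴/(8D³N_a) = (79.5×10³)(6.6⁴)/(8·69.0³·7) = 8.1999 N/mm = 8199.9 N/m
Wire length L = πDN_a = π·69.0·7 = 1517.4 mm
m = ρ·(πd²/4)·L = 7850 × 34.212×10⁻⁶ m² × 1.5174 m = 0.40752 kg
f_n = ½√(k/m) = 0.5·√(8199.9/0.40752) = 0.5·√(20122) = 70.925 Hz

70.9 Hz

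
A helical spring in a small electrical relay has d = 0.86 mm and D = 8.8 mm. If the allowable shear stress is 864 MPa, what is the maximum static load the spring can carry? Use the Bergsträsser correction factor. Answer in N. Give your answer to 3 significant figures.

21.7 N

C = D/d = 8.8/0.86 = 10.2326
K_B = (4C+2)/(4C−3) = 42.930/37.930 = 1.1318
τ_max = K·8FD/(πd³) → F_max = τ_allow·πd³/(8DK)
F_max = 864·π·0.86³/(8·8.8·1.1318) = 1726.5/79.68 = 21.667 N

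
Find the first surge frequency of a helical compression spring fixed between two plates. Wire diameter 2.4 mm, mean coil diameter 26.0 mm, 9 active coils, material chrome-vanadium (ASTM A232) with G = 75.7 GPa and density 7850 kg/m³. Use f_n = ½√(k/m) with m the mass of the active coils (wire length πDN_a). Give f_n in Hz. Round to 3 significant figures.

k = Gd⁴/(8D³N_a) = (75.7×10³)(2.4⁴)/(8·26.0³·9) = 1.9847 N/mm = 1984.7 N/m
Wire length L = πDN_a = π·26.0·9 = 735.13 mm
m = ρ·(πd²/4)·L = 7850 × 4.5239×10⁻⁶ m² × 0.73513 m = 0.026106 kg
f_n = ½√(k/m) = 0.5·√(1984.7/0.026106) = 0.5·√(76022) = 137.86 Hz

138 Hz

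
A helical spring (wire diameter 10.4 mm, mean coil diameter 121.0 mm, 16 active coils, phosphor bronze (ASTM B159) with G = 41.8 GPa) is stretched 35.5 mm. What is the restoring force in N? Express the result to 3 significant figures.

76.6 N

k = Gd⁴/(8D³N_a) = (41.8×10³)(10.4⁴)/(8·121.0³·16) = 2.1565 N/mm
F = k·δ = 2.1565 × 35.5 = 76.555 N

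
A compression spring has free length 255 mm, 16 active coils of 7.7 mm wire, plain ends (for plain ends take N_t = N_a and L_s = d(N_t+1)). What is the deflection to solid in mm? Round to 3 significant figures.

N_t = 16; L_s = 7.7·17 = 130.9 mm
δ_solid = L₀ − L_s = 255 − 130.9 = 124.1 mm

124 mm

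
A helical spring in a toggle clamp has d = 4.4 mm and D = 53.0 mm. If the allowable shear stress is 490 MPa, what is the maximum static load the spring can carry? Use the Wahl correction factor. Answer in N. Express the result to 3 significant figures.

276 N

C = D/d = 53.0/4.4 = 12.0455
K_W = (4C−1)/(4C−4) + 0.615/C = 47.182/44.182 + 0.0511 = 1.1190
τ_max = K·8FD/(πd³) → F_max = τ_allow·πd³/(8DK)
F_max = 490·π·4.4³/(8·53.0·1.1190) = 1.3113e+05/474.44 = 276.39 N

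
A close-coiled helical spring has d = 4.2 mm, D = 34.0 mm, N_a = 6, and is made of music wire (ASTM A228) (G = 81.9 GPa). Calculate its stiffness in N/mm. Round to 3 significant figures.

k = Gd⁴/(8D³N_a) = (81.9×10³ × 4.2⁴) / (8 × 34.0³ × 6)
  = 2.54848e+07 / 1.88659e+06 = 13.508 N/mm

13.5 N/mm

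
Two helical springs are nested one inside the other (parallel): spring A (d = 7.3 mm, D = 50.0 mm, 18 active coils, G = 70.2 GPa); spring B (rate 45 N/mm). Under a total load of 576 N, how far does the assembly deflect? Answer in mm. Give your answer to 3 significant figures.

10.3 mm

k_A = Gd⁴/(8D³N_a) = (70.2×10³)(7.3⁴)/(8·50.0³·18) = 11.075 N/mm
Parallel: k_eq = 11.075 + 45 = 56.075 N/mm
δ = F/k_eq = 576/56.075 = 10.272 mm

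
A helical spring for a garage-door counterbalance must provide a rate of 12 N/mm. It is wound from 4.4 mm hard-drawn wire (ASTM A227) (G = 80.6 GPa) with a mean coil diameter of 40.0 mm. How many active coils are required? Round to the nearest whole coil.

5

N_a = Gd⁴/(8D³k) = (80.6×10³ × 4.4⁴)/(8 × 40.0³ × 12)
    = 3.02097e+07 / 6.144e+06 = 4.917 → 5 coils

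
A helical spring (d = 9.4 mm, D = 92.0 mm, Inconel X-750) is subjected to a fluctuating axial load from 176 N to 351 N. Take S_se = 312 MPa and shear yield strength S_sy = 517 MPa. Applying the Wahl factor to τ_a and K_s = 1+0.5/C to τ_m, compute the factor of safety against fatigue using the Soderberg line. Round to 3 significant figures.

4.13

C = D/d = 92.0/9.4 = 9.7872; K_W = (4C−1)/(4C−4)+0.615/C = 1.1482; K_s = 1+0.5/C = 1.0511
F_a = (F_max−F_min)/2 = 87.5 N; F_m = (F_max+F_min)/2 = 263.5 N
τ_a = K_W·8F_aD/(πd³) = 1.1482 × 24.68 = 28.338 MPa
τ_m = K_s·8F_mD/(πd³) = 1.0511 × 74.323 = 78.12 MPa
Soderberg: 1/n_f = τ_a/S_se + τ_m/S_sy = 28.338/312 + 78.12/517 = 0.09083 + 0.15110 = 0.24193
n_f = 1/0.24193 = 4.133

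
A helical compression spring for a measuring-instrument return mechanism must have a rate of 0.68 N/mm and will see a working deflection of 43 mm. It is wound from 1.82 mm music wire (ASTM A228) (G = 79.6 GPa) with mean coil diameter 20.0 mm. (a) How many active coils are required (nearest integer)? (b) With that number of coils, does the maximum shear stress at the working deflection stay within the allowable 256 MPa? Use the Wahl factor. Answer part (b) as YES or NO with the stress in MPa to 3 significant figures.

N_a = Gd⁴/(8D³k) = (79.6×10³)(1.82⁴)/(8·20.0³·0.68) = 20.07 → N_a = 20
Actual rate k = Gd⁴/(8D³·20) = 0.68232 N/mm
Working load F = kδ = 0.68232·43 = 29.34 N
C = 20.0/1.82 = 10.9890; K_W = (4C−1)/(4C−4)+0.615/C = 1.1310
τ_max = K_W·8FD/(πd³) = 1.1310·247.86 = 280.35 MPa
τ_max > 256 MPa → exceeds allowable

(a) 20 coils; (b) NO, τ_max = 280 MPa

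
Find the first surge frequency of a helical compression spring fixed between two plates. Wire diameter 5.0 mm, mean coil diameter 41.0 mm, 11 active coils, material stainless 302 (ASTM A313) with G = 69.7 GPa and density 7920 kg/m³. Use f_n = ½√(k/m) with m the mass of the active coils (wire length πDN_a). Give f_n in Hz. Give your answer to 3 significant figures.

k = Gd⁴/(8D³N_a) = (69.7×10³)(5.0⁴)/(8·41.0³·11) = 7.1825 N/mm = 7182.5 N/m
Wire length L = πDN_a = π·41.0·11 = 1416.9 mm
m = ρ·(πd²/4)·L = 7920 × 19.635×10⁻⁶ m² × 1.4169 m = 0.22033 kg
f_n = ½√(k/m) = 0.5·√(7182.5/0.22033) = 0.5·√(32598) = 90.275 Hz

90.3 Hz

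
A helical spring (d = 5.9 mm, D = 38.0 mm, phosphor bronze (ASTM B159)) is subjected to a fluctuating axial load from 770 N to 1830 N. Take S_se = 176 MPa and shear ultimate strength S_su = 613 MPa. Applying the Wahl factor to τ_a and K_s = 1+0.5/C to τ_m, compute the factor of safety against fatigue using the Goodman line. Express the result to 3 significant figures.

0.354

C = D/d = 38.0/5.9 = 6.4407; K_W = (4C−1)/(4C−4)+0.615/C = 1.2333; K_s = 1+0.5/C = 1.0776
F_a = (F_max−F_min)/2 = 530 N; F_m = (F_max+F_min)/2 = 1300 N
τ_a = K_W·8F_aD/(πd³) = 1.2333 × 249.71 = 307.98 MPa
τ_m = K_s·8F_mD/(πd³) = 1.0776 × 612.51 = 660.06 MPa
Goodman: 1/n_f = τ_a/S_se + τ_m/S_su = 307.98/176 + 660.06/613 = 1.74990 + 1.07676 = 2.8267
n_f = 1/2.8267 = 0.3538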